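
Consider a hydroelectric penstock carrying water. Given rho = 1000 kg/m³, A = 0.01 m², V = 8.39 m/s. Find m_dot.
Formula: \dot{m} = \rho A V
m_dot = 1000·0.01·8.39 = 83.9 kg/s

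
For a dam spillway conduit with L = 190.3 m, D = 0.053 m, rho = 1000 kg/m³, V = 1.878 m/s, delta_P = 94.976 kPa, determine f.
Formula: \Delta P = f \frac{L}{D} \frac{\rho V^2}{2}
Substituting knowns: 94.976 = f·(190.3/0.053)·0.5·1000·1.878²/1000
Solving for f: f = (94.976·1000)/((190.3/0.053)·0.5·1000·1.878²) = 0.015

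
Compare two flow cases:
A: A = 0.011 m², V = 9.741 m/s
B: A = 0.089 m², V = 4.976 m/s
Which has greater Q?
Q(A) = 107.2 L/s, Q(B) = 442.9 L/s. Answer: B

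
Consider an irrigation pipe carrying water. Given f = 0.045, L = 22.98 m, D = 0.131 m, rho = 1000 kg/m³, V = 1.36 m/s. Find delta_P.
Formula: \Delta P = f \frac{L}{D} \frac{\rho V^2}{2}
delta_P = 0.045·(22.98/0.131)·0.5·1000·1.36²/1000 = 7.3 kPa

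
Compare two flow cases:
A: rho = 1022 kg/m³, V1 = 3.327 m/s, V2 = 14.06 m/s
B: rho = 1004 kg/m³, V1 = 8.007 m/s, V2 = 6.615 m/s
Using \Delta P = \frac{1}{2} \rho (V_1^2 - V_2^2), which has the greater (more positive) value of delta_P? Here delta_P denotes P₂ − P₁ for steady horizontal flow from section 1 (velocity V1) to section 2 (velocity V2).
delta_P(A) = -95.36 kPa, delta_P(B) = 10.22 kPa. Answer: B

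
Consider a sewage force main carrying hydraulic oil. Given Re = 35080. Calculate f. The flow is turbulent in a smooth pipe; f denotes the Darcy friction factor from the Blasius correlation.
Formula: f = \frac{0.316}{Re^{0.25}}
f = 0.316/35080^0.25 = 0.02309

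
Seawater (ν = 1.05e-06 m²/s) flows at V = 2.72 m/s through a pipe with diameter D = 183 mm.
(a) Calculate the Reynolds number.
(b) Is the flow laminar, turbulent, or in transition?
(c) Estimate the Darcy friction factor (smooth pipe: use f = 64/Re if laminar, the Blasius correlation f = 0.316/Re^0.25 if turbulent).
(a) Re = V·D/ν = 2.72·0.183/1.05e-06 = 474060
(b) Flow regime: turbulent (Re > 4000)
(c) Friction factor: f = 0.316/Re^0.25 = 0.316/474060^0.25 = 0.01204 (Blasius is strictly valid for Re ≲ 1e5; used here as the smooth-pipe estimate the problem specifies)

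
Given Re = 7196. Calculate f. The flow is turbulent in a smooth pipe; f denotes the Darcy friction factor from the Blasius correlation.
Formula: f = \frac{0.316}{Re^{0.25}}
f = 0.316/7196^0.25 = 0.03431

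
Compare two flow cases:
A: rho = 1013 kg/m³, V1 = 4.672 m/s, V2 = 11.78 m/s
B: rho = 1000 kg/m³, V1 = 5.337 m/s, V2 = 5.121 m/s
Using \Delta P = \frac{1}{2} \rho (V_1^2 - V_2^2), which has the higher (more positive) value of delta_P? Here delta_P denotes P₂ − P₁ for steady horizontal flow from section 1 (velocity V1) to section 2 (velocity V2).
delta_P(A) = -59.23 kPa, delta_P(B) = 1.129 kPa. Answer: B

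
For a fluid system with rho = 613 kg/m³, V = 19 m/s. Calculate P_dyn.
Formula: P_{dyn} = \frac{1}{2} \rho V^2
P_dyn = 0.5·613·19²/1000 = 110.6 kPa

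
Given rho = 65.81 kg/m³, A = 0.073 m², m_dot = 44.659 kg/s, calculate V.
Formula: \dot{m} = \rho A V
Substituting knowns: 44.659 = 65.81·0.073·V
Solving for V: V = 44.659/(65.81·0.073) = 9.296 m/s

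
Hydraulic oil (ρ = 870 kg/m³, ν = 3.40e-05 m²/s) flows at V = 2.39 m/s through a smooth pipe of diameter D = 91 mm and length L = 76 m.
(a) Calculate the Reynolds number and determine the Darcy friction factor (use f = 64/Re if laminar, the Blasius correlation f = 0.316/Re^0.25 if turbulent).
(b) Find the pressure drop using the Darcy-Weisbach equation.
(a) Re = V·D/ν = 2.39·0.091/3.40e-05 = 6396.8 → turbulent (Re > 4000); f = 0.316/Re^0.25 = 0.316/6396.8^0.25 = 0.035334
(b) Darcy-Weisbach: ΔP = f·(L/D)·½ρV²/1000 = 0.035334·(76/0.091)·½·870·2.39²/1000 = 73.32 kPa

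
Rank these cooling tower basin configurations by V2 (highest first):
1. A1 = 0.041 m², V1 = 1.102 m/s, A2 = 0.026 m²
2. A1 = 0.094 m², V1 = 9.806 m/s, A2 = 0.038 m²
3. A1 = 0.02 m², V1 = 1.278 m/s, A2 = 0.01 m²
Case 1: V2 = 1.738 m/s
Case 2: V2 = 24.26 m/s
Case 3: V2 = 2.556 m/s
Ranking (highest first): 2, 3, 1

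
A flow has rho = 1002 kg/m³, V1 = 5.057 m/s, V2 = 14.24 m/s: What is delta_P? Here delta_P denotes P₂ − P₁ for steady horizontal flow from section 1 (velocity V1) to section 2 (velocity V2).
Formula: \Delta P = \frac{1}{2} \rho (V_1^2 - V_2^2)
delta_P = 0.5·1002·(5.057² − 14.24²)/1000 = -88.78 kPa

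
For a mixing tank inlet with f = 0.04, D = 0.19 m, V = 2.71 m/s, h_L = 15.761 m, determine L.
Formula: h_L = f \frac{L}{D} \frac{V^2}{2g}
Substituting knowns: 15.761 = 0.04·(L/0.19)·2.71²/(2·9.81)
Solving for L: L = 15.761·2·9.81·0.19/(0.04·2.71²) = 200 m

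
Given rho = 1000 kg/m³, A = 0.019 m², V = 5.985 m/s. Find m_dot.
Formula: \dot{m} = \rho A V
m_dot = 1000·0.019·5.985 = 113.7 kg/s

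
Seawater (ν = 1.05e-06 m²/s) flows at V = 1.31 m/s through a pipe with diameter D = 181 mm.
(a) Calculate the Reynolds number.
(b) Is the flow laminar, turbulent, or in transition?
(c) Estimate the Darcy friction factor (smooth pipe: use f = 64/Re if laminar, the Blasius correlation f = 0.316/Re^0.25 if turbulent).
(a) Re = V·D/ν = 1.31·0.181/1.05e-06 = 225820
(b) Flow regime: turbulent (Re > 4000)
(c) Friction factor: f = 0.316/Re^0.25 = 0.316/225820^0.25 = 0.0145 (Blasius is strictly valid for Re ≲ 1e5; used here as the smooth-pipe estimate the problem specifies)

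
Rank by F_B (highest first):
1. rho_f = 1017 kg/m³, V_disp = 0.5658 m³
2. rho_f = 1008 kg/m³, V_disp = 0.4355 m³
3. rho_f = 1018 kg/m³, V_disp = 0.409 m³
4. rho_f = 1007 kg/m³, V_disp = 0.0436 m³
Case 1: F_B = 5645 N
Case 2: F_B = 4306 N
Case 3: F_B = 4085 N
Case 4: F_B = 430.7 N
Ranking (highest first): 1, 2, 3, 4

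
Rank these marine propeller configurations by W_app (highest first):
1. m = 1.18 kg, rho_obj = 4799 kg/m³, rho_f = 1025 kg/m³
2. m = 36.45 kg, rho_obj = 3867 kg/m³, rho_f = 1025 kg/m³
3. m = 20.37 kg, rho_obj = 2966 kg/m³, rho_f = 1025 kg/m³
Case 1: W_app = 9.103 N
Case 2: W_app = 262.8 N
Case 3: W_app = 130.8 N
Ranking (highest first): 2, 3, 1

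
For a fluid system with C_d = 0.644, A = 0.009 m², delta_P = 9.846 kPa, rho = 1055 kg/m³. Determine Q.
Formula: Q = C_d A \sqrt{\frac{2 \Delta P}{\rho}}
Q = 0.644·0.009·√(2·(9.846·1000)/1055)·1000 = 25.04 L/s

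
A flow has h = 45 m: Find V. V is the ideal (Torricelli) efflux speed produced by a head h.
Formula: V = \sqrt{2 g h}
V = √(2·9.81·45) = 29.71 m/s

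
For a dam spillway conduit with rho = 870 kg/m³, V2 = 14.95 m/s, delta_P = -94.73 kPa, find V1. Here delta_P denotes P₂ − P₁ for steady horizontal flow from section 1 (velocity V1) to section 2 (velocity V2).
Formula: \Delta P = \frac{1}{2} \rho (V_1^2 - V_2^2)
Substituting knowns: -94.73 = 0.5·870·(V1² − 14.95²)/1000
Solving for V1: V1 = √(14.95² + 2·(-94.73·1000)/870) = 2.394 m/s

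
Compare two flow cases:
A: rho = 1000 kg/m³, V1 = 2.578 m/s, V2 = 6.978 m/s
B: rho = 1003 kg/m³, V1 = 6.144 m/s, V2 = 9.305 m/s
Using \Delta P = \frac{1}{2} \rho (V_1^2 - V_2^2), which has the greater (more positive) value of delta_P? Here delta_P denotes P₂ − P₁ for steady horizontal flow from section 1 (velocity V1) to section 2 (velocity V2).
delta_P(A) = -21.02 kPa, delta_P(B) = -24.49 kPa. Answer: A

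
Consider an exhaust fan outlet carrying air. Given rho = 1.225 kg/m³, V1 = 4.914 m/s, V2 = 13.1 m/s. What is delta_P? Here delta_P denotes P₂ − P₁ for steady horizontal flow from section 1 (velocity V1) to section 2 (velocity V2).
Formula: \Delta P = \frac{1}{2} \rho (V_1^2 - V_2^2)
delta_P = 0.5·1.225·(4.914² − 13.1²)/1000 = -0.09032 kPa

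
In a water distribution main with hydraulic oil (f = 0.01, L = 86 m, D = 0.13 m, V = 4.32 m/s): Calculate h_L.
Formula: h_L = f \frac{L}{D} \frac{V^2}{2g}
h_L = 0.01·(86/0.13)·4.32²/(2·9.81) = 6.293 m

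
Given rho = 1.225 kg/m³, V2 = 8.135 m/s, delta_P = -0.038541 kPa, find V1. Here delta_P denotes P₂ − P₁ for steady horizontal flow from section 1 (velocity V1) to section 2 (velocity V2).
Formula: \Delta P = \frac{1}{2} \rho (V_1^2 - V_2^2)
Substituting knowns: -0.038541 = 0.5·1.225·(V1² − 8.135²)/1000
Solving for V1: V1 = √(8.135² + 2·(-0.038541·1000)/1.225) = 1.804 m/s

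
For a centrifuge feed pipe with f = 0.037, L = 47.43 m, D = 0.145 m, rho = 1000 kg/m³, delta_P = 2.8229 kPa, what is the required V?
Formula: \Delta P = f \frac{L}{D} \frac{\rho V^2}{2}
Substituting knowns: 2.8229 = 0.037·(47.43/0.145)·0.5·1000·V²/1000
Solving for V: V = √((2.8229·1000)/(0.037·(47.43/0.145)·0.5·1000)) = 0.683 m/s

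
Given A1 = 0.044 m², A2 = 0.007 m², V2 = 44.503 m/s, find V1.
Formula: V_2 = \frac{A_1 V_1}{A_2}
Substituting knowns: 44.503 = 0.044·V1/0.007
Solving for V1: V1 = 44.503·0.007/0.044 = 7.08 m/s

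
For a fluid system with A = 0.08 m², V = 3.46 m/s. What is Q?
Formula: Q = A V
Q = 0.08·3.46·1000 = 276.8 L/s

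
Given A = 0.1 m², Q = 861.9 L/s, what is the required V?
Formula: Q = A V
Substituting knowns: 861.9 = 0.1·V·1000
Solving for V: V = (861.9/1000)/0.1 = 8.619 m/s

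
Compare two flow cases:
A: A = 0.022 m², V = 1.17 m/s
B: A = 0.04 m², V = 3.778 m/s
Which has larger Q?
Q(A) = 25.74 L/s, Q(B) = 151.1 L/s. Answer: B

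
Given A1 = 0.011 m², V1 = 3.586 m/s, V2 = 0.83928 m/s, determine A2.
Formula: V_2 = \frac{A_1 V_1}{A_2}
Substituting knowns: 0.83928 = 0.011·3.586/A2
Solving for A2: A2 = 0.011·3.586/0.83928 = 0.047 m²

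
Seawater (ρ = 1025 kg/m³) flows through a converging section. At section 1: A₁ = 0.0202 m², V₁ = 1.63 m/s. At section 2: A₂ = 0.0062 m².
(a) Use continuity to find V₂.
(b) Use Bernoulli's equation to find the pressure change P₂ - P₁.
(a) Continuity: A₁V₁=A₂V₂ -> V₂=A₁V₁/A₂=0.0202*1.63/0.0062=5.31 m/s
(b) Bernoulli: P₂-P₁=0.5*rho*(V₁^2-V₂^2)/1000=0.5*1025*(1.63^2-5.31^2)/1000=-13.09 kPa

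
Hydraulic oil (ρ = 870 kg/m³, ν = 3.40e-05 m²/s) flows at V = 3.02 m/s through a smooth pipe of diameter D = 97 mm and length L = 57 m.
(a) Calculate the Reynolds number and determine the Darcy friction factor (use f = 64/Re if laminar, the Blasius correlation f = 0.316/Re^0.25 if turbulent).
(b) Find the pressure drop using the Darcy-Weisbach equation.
(a) Re = V·D/ν = 3.02·0.097/3.40e-05 = 8615.9 → turbulent (Re > 4000); f = 0.316/Re^0.25 = 0.316/8615.9^0.25 = 0.032799
(b) Darcy-Weisbach: ΔP = f·(L/D)·½ρV²/1000 = 0.032799·(57/0.097)·½·870·3.02²/1000 = 76.47 kPa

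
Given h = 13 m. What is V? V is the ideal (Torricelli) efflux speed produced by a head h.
Formula: V = \sqrt{2 g h}
V = √(2·9.81·13) = 15.97 m/s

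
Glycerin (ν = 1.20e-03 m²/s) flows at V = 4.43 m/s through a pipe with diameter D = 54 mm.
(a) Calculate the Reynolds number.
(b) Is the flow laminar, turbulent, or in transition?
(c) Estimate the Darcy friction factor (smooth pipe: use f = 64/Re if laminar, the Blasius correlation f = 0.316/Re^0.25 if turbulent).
(a) Re = V·D/ν = 4.43·0.054/1.20e-03 = 199.35
(b) Flow regime: laminar (Re < 2300)
(c) Friction factor: f = 64/Re = 64/199.35 = 0.321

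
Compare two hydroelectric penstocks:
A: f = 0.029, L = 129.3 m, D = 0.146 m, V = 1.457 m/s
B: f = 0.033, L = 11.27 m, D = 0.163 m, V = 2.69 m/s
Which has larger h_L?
h_L(A) = 2.779 m, h_L(B) = 0.8415 m. Answer: A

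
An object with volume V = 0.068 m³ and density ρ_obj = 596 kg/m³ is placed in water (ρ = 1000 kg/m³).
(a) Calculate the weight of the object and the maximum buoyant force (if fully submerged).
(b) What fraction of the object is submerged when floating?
(a) W=rho_obj*g*V=596*9.81*0.068=397.6 N; F_B(max)=rho*g*V=1000*9.81*0.068=667.1 N
(b) Floating fraction=rho_obj/rho=596/1000=0.596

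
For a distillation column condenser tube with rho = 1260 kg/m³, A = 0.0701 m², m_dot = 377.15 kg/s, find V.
Formula: \dot{m} = \rho A V
Substituting knowns: 377.15 = 1260·0.0701·V
Solving for V: V = 377.15/(1260·0.0701) = 4.27 m/s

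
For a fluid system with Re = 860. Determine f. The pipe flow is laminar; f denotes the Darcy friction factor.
Formula: f = \frac{64}{Re}
f = 64/860 = 0.07442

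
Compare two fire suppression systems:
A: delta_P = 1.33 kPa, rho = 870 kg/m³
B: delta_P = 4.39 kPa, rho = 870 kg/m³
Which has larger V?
V(A) = 1.749 m/s, V(B) = 3.177 m/s. Answer: B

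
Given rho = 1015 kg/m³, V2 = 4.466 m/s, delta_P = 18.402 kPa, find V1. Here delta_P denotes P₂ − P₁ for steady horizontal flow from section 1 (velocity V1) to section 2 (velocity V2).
Formula: \Delta P = \frac{1}{2} \rho (V_1^2 - V_2^2)
Substituting knowns: 18.402 = 0.5·1015·(V1² − 4.466²)/1000
Solving for V1: V1 = √(4.466² + 2·(18.402·1000)/1015) = 7.497 m/s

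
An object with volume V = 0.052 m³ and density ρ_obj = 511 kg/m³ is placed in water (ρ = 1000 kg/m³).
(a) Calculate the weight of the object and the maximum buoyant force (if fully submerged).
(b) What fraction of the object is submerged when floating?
(a) W=rho_obj*g*V=511*9.81*0.052=260.7 N; F_B(max)=rho*g*V=1000*9.81*0.052=510.1 N
(b) Floating fraction=rho_obj/rho=511/1000=0.511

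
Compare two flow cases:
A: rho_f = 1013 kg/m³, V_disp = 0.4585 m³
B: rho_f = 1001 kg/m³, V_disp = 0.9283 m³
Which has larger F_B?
F_B(A) = 4556 N, F_B(B) = 9116 N. Answer: B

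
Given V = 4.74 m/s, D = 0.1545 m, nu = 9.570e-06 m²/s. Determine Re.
Formula: Re = \frac{V D}{\nu}
Re = 4.74·0.1545/9.570e-06 = 76524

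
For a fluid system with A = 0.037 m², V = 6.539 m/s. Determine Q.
Formula: Q = A V
Q = 0.037·6.539·1000 = 241.9 L/s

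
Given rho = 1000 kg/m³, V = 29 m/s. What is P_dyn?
Formula: P_{dyn} = \frac{1}{2} \rho V^2
P_dyn = 0.5·1000·29²/1000 = 420.5 kPa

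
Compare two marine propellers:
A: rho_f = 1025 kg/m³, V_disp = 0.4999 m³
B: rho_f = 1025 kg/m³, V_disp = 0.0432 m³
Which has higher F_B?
F_B(A) = 5027 N, F_B(B) = 434.4 N. Answer: A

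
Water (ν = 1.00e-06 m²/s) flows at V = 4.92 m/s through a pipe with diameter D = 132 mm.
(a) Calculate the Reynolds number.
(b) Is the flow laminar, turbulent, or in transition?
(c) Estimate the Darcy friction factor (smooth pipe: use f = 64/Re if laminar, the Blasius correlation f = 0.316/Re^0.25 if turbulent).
(a) Re = V·D/ν = 4.92·0.132/1.00e-06 = 649440
(b) Flow regime: turbulent (Re > 4000)
(c) Friction factor: f = 0.316/Re^0.25 = 0.316/649440^0.25 = 0.01113 (Blasius is strictly valid for Re ≲ 1e5; used here as the smooth-pipe estimate the problem specifies)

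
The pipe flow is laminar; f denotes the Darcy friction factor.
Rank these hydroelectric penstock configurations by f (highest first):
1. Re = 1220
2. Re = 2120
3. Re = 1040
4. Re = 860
Case 1: f = 0.05246
Case 2: f = 0.03019
Case 3: f = 0.06154
Case 4: f = 0.07442
Ranking (highest first): 4, 3, 1, 2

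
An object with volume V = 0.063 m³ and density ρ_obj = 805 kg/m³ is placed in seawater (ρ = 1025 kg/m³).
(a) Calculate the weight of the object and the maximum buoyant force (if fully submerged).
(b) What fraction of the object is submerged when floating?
(a) W=rho_obj*g*V=805*9.81*0.063=497.5 N; F_B(max)=rho*g*V=1025*9.81*0.063=633.5 N
(b) Floating fraction=rho_obj/rho=805/1025=0.785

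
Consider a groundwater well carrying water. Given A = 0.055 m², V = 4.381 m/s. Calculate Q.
Formula: Q = A V
Q = 0.055·4.381·1000 = 241 L/s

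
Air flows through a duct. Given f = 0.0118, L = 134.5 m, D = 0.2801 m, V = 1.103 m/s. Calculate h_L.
Formula: h_L = f \frac{L}{D} \frac{V^2}{2g}
h_L = 0.0118·(134.5/0.2801)·1.103²/(2·9.81) = 0.3514 m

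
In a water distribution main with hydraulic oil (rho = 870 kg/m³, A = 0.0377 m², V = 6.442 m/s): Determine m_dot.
Formula: \dot{m} = \rho A V
m_dot = 870·0.0377·6.442 = 211.3 kg/s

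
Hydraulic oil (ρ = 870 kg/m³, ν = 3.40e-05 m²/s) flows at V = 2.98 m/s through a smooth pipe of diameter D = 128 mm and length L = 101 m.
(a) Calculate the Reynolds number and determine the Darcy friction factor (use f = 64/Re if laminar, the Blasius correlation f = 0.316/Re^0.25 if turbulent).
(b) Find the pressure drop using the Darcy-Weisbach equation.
(a) Re = V·D/ν = 2.98·0.128/3.40e-05 = 11219 → turbulent (Re > 4000); f = 0.316/Re^0.25 = 0.316/11219^0.25 = 0.030704
(b) Darcy-Weisbach: ΔP = f·(L/D)·½ρV²/1000 = 0.030704·(101/0.128)·½·870·2.98²/1000 = 93.59 kPa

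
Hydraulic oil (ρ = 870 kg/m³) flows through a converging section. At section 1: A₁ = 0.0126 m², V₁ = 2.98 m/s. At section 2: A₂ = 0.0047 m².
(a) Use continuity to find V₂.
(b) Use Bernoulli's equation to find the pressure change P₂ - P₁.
(a) Continuity: A₁V₁=A₂V₂ -> V₂=A₁V₁/A₂=0.0126*2.98/0.0047=7.99 m/s
(b) Bernoulli: P₂-P₁=0.5*rho*(V₁^2-V₂^2)/1000=0.5*870*(2.98^2-7.99^2)/1000=-23.91 kPa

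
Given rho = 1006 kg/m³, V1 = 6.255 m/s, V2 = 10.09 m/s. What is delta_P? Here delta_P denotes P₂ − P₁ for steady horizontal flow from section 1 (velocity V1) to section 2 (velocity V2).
Formula: \Delta P = \frac{1}{2} \rho (V_1^2 - V_2^2)
delta_P = 0.5·1006·(6.255² − 10.09²)/1000 = -31.53 kPa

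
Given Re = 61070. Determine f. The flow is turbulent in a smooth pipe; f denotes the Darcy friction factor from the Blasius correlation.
Formula: f = \frac{0.316}{Re^{0.25}}
f = 0.316/61070^0.25 = 0.0201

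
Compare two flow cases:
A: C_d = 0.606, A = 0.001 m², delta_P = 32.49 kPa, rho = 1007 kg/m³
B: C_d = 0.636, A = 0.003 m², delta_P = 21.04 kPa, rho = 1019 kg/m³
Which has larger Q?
Q(A) = 4.868 L/s, Q(B) = 12.26 L/s. Answer: B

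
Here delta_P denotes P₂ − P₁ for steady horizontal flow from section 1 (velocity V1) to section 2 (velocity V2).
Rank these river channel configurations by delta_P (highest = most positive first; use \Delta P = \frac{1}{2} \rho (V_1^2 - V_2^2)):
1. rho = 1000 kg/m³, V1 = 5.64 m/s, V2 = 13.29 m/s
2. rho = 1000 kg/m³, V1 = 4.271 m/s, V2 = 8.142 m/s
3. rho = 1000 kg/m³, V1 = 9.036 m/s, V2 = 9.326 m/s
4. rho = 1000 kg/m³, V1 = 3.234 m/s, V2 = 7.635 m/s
Case 1: delta_P = -72.41 kPa
Case 2: delta_P = -24.03 kPa
Case 3: delta_P = -2.662 kPa
Case 4: delta_P = -23.92 kPa
Ranking (highest first): 3, 4, 2, 1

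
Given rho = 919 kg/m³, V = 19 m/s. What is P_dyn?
Formula: P_{dyn} = \frac{1}{2} \rho V^2
P_dyn = 0.5·919·19²/1000 = 165.9 kPa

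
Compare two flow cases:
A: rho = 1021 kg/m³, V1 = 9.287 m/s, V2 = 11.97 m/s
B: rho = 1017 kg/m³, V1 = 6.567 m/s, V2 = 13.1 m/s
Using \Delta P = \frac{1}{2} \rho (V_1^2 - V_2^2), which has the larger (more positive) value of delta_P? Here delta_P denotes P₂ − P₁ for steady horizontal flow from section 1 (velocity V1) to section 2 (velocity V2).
delta_P(A) = -29.12 kPa, delta_P(B) = -65.33 kPa. Answer: A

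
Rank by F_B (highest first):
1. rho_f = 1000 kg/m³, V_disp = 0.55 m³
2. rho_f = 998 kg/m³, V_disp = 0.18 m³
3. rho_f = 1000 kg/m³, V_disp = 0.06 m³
Case 1: F_B = 5396 N
Case 2: F_B = 1762 N
Case 3: F_B = 588.6 N
Ranking (highest first): 1, 2, 3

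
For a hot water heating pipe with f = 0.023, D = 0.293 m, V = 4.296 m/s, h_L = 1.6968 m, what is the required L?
Formula: h_L = f \frac{L}{D} \frac{V^2}{2g}
Substituting knowns: 1.6968 = 0.023·(L/0.293)·4.296²/(2·9.81)
Solving for L: L = 1.6968·2·9.81·0.293/(0.023·4.296²) = 22.98 m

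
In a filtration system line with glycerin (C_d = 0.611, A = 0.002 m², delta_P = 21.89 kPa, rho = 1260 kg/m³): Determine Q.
Formula: Q = C_d A \sqrt{\frac{2 \Delta P}{\rho}}
Q = 0.611·0.002·√(2·(21.89·1000)/1260)·1000 = 7.203 L/s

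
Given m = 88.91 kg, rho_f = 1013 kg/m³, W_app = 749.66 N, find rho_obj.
Formula: W_{app} = mg\left(1 - \frac{\rho_f}{\rho_{obj}}\right)
Substituting knowns: 749.66 = 88.91·9.81·(1 − 1013/rho_obj)
Solving for rho_obj: rho_obj = 1013/(1 − 749.66/(88.91·9.81)) = 7210 kg/m³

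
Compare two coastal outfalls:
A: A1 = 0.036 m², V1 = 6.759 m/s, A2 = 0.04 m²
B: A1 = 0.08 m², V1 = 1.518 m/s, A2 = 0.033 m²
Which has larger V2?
V2(A) = 6.083 m/s, V2(B) = 3.68 m/s. Answer: A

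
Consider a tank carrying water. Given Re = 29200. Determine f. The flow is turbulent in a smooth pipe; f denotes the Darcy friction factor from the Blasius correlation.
Formula: f = \frac{0.316}{Re^{0.25}}
f = 0.316/29200^0.25 = 0.02417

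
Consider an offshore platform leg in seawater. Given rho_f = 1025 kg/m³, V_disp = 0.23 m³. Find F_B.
Formula: F_B = \rho_f g V_{disp}
F_B = 1025·9.81·0.23 = 2313 N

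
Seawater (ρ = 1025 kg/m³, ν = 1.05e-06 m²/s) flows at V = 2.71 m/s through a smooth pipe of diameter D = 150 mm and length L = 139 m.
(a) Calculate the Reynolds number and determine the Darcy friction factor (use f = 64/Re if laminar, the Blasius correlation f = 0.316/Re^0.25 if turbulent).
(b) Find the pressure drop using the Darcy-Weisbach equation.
(a) Re = V·D/ν = 2.71·0.15/1.05e-06 = 387140 → turbulent (Re > 4000); f = 0.316/Re^0.25 = 0.316/387140^0.25 = 0.012668 (Blasius is strictly valid for Re ≲ 1e5; used here as the smooth-pipe estimate the problem specifies)
(b) Darcy-Weisbach: ΔP = f·(L/D)·½ρV²/1000 = 0.012668·(139/0.150)·½·1025·2.71²/1000 = 44.18 kPa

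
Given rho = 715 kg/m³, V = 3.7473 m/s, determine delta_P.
Formula: V = \sqrt{\frac{2 \Delta P}{\rho}}
Substituting knowns: 3.7473 = √(2·(delta_P·1000)/715)
Solving for delta_P: delta_P = 3.7473²·715/2/1000 = 5.02 kPa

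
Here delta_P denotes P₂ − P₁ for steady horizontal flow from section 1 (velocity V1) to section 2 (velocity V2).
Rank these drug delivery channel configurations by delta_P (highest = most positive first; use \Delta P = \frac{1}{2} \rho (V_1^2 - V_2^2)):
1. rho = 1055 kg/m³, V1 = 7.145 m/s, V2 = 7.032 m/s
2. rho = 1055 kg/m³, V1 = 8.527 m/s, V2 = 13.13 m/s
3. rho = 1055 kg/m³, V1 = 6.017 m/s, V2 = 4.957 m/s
Case 1: delta_P = 0.8451 kPa
Case 2: delta_P = -52.58 kPa
Case 3: delta_P = 6.136 kPa
Ranking (highest first): 3, 1, 2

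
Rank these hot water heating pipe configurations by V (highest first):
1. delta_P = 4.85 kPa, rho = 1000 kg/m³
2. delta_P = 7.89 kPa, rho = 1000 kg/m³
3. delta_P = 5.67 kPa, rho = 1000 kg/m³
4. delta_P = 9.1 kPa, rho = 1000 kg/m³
Case 1: V = 3.114 m/s
Case 2: V = 3.972 m/s
Case 3: V = 3.367 m/s
Case 4: V = 4.266 m/s
Ranking (highest first): 4, 2, 3, 1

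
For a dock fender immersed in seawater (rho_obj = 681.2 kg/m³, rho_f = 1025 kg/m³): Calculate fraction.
Formula: f_{sub} = \frac{\rho_{obj}}{\rho_f}
fraction = 681.2/1025 = 0.6646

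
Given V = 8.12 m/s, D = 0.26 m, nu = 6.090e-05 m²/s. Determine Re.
Formula: Re = \frac{V D}{\nu}
Re = 8.12·0.26/6.090e-05 = 34667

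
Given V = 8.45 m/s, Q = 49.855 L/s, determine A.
Formula: Q = A V
Substituting knowns: 49.855 = A·8.45·1000
Solving for A: A = (49.855/1000)/8.45 = 0.0059 m²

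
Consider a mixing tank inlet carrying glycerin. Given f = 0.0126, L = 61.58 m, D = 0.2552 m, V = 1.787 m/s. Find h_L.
Formula: h_L = f \frac{L}{D} \frac{V^2}{2g}
h_L = 0.0126·(61.58/0.2552)·1.787²/(2·9.81) = 0.4949 m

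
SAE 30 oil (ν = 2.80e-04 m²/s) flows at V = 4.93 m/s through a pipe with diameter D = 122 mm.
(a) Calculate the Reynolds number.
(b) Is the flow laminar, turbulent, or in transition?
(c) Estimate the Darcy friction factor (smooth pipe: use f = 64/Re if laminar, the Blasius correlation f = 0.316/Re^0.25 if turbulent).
(a) Re = V·D/ν = 4.93·0.122/2.80e-04 = 2148.1
(b) Flow regime: laminar (Re < 2300)
(c) Friction factor: f = 64/Re = 64/2148.1 = 0.02979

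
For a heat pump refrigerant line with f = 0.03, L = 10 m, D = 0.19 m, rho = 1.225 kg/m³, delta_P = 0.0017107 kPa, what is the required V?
Formula: \Delta P = f \frac{L}{D} \frac{\rho V^2}{2}
Substituting knowns: 0.0017107 = 0.03·(10/0.19)·0.5·1.225·V²/1000
Solving for V: V = √((0.0017107·1000)/(0.03·(10/0.19)·0.5·1.225)) = 1.33 m/s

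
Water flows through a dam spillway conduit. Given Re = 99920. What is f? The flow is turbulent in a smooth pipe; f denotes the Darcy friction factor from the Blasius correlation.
Formula: f = \frac{0.316}{Re^{0.25}}
f = 0.316/99920^0.25 = 0.01777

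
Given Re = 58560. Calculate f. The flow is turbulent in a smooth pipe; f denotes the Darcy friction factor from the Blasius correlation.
Formula: f = \frac{0.316}{Re^{0.25}}
f = 0.316/58560^0.25 = 0.02031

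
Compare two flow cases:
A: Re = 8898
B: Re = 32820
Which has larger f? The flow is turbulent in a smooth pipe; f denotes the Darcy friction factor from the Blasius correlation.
f(A) = 0.03254, f(B) = 0.02348. Answer: A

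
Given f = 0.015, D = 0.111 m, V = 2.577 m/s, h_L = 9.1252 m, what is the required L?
Formula: h_L = f \frac{L}{D} \frac{V^2}{2g}
Substituting knowns: 9.1252 = 0.015·(L/0.111)·2.577²/(2·9.81)
Solving for L: L = 9.1252·2·9.81·0.111/(0.015·2.577²) = 199.5 m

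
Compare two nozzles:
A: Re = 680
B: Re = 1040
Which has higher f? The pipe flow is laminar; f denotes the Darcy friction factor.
f(A) = 0.09412, f(B) = 0.06154. Answer: A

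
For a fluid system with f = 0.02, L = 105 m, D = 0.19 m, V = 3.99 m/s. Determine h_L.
Formula: h_L = f \frac{L}{D} \frac{V^2}{2g}
h_L = 0.02·(105/0.19)·3.99²/(2·9.81) = 8.968 m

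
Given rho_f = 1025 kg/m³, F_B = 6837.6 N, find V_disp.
Formula: F_B = \rho_f g V_{disp}
Substituting knowns: 6837.6 = 1025·9.81·V_disp
Solving for V_disp: V_disp = 6837.6/(1025·9.81) = 0.68 m³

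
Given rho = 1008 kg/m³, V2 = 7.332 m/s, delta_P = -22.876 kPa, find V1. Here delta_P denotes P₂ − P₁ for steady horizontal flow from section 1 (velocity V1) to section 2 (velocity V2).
Formula: \Delta P = \frac{1}{2} \rho (V_1^2 - V_2^2)
Substituting knowns: -22.876 = 0.5·1008·(V1² − 7.332²)/1000
Solving for V1: V1 = √(7.332² + 2·(-22.876·1000)/1008) = 2.893 m/s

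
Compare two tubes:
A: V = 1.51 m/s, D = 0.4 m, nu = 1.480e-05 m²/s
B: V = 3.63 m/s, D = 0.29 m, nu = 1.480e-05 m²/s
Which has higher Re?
Re(A) = 40811, Re(B) = 71128. Answer: B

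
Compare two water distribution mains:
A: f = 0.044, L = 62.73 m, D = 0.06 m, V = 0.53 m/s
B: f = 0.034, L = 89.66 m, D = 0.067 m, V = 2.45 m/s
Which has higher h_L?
h_L(A) = 0.6586 m, h_L(B) = 13.92 m. Answer: B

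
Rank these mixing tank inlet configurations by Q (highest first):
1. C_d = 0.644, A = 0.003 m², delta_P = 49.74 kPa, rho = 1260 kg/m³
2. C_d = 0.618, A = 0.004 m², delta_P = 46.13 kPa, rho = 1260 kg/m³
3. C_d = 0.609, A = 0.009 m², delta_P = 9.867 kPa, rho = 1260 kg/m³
Case 1: Q = 17.17 L/s
Case 2: Q = 21.15 L/s
Case 3: Q = 21.69 L/s
Ranking (highest first): 3, 2, 1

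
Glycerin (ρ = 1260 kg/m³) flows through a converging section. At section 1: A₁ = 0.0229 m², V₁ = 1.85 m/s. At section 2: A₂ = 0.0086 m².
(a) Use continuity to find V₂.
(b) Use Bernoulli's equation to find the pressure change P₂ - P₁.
(a) Continuity: A₁V₁=A₂V₂ -> V₂=A₁V₁/A₂=0.0229*1.85/0.0086=4.93 m/s
(b) Bernoulli: P₂-P₁=0.5*rho*(V₁^2-V₂^2)/1000=0.5*1260*(1.85^2-4.93^2)/1000=-13.16 kPa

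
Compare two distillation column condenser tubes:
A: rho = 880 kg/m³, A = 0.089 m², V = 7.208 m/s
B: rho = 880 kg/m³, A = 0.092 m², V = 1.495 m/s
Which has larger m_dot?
m_dot(A) = 564.5 kg/s, m_dot(B) = 121 kg/s. Answer: A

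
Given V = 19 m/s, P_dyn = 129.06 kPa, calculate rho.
Formula: P_{dyn} = \frac{1}{2} \rho V^2
Substituting knowns: 129.06 = 0.5·rho·19²/1000
Solving for rho: rho = 2·(129.06·1000)/19² = 715 kg/m³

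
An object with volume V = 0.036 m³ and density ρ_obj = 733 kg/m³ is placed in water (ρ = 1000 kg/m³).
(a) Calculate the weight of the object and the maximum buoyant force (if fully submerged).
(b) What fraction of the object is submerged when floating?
(a) W=rho_obj*g*V=733*9.81*0.036=258.9 N; F_B(max)=rho*g*V=1000*9.81*0.036=353.2 N
(b) Floating fraction=rho_obj/rho=733/1000=0.733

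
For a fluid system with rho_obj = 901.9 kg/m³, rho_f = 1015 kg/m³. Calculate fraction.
Formula: f_{sub} = \frac{\rho_{obj}}{\rho_f}
fraction = 901.9/1015 = 0.8886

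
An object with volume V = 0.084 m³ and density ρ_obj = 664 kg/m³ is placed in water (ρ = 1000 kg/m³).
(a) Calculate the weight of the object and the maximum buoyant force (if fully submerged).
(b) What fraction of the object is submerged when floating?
(a) W=rho_obj*g*V=664*9.81*0.084=547.2 N; F_B(max)=rho*g*V=1000*9.81*0.084=824.0 N
(b) Floating fraction=rho_obj/rho=664/1000=0.664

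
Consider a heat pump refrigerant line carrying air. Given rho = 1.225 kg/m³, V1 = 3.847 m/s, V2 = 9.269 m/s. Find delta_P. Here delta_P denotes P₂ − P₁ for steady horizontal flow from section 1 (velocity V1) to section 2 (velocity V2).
Formula: \Delta P = \frac{1}{2} \rho (V_1^2 - V_2^2)
delta_P = 0.5·1.225·(3.847² − 9.269²)/1000 = -0.04356 kPa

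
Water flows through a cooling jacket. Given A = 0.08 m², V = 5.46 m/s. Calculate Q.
Formula: Q = A V
Q = 0.08·5.46·1000 = 436.8 L/s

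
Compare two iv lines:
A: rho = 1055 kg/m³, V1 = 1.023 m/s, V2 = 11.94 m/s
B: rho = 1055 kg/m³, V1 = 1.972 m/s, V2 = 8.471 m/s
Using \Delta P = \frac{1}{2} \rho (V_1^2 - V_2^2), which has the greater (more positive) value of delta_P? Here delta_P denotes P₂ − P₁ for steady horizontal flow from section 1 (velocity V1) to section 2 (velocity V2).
delta_P(A) = -74.65 kPa, delta_P(B) = -35.8 kPa. Answer: B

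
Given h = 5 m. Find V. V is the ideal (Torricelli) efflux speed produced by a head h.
Formula: V = \sqrt{2 g h}
V = √(2·9.81·5) = 9.905 m/s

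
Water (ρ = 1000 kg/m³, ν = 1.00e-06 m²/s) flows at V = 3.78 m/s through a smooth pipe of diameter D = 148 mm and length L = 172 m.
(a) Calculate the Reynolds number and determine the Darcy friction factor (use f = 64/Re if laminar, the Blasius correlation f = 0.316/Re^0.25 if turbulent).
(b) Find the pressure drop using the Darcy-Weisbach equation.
(a) Re = V·D/ν = 3.78·0.148/1.00e-06 = 559440 → turbulent (Re > 4000); f = 0.316/Re^0.25 = 0.316/559440^0.25 = 0.011554 (Blasius is strictly valid for Re ≲ 1e5; used here as the smooth-pipe estimate the problem specifies)
(b) Darcy-Weisbach: ΔP = f·(L/D)·½ρV²/1000 = 0.011554·(172/0.148)·½·1000·3.78²/1000 = 95.93 kPa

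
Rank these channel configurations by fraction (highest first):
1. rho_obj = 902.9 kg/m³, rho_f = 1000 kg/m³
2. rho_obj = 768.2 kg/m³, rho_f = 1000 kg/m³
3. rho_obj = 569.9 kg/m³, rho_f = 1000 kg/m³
Case 1: fraction = 0.9029
Case 2: fraction = 0.7682
Case 3: fraction = 0.5699
Ranking (highest first): 1, 2, 3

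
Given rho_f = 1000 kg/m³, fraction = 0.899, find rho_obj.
Formula: f_{sub} = \frac{\rho_{obj}}{\rho_f}
Substituting knowns: 0.899 = rho_obj/1000
Solving for rho_obj: rho_obj = 0.899·1000 = 899 kg/m³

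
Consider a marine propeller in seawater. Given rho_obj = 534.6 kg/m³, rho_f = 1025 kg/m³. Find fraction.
Formula: f_{sub} = \frac{\rho_{obj}}{\rho_f}
fraction = 534.6/1025 = 0.5216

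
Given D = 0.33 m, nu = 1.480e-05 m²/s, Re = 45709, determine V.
Formula: Re = \frac{V D}{\nu}
Substituting knowns: 45709 = V·0.33/1.480e-05
Solving for V: V = 45709·1.480e-05/0.33 = 2.05 m/s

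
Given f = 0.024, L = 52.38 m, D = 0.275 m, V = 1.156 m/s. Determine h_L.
Formula: h_L = f \frac{L}{D} \frac{V^2}{2g}
h_L = 0.024·(52.38/0.275)·1.156²/(2·9.81) = 0.3114 m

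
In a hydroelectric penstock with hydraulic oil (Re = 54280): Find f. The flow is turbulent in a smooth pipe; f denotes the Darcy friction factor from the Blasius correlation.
Formula: f = \frac{0.316}{Re^{0.25}}
f = 0.316/54280^0.25 = 0.0207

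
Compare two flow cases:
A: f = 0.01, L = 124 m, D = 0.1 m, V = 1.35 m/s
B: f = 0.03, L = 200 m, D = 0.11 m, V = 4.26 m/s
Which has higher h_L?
h_L(A) = 1.152 m, h_L(B) = 50.45 m. Answer: B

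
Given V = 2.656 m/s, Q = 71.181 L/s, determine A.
Formula: Q = A V
Substituting knowns: 71.181 = A·2.656·1000
Solving for A: A = (71.181/1000)/2.656 = 0.0268 m²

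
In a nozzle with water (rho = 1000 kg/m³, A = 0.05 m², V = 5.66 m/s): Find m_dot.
Formula: \dot{m} = \rho A V
m_dot = 1000·0.05·5.66 = 283 kg/s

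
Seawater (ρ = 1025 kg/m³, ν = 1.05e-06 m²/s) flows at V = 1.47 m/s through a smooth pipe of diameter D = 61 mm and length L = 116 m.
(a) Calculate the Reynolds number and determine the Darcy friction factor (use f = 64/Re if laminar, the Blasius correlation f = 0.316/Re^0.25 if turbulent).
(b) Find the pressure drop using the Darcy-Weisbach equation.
(a) Re = V·D/ν = 1.47·0.061/1.05e-06 = 85400 → turbulent (Re > 4000); f = 0.316/Re^0.25 = 0.316/85400^0.25 = 0.018485
(b) Darcy-Weisbach: ΔP = f·(L/D)·½ρV²/1000 = 0.018485·(116/0.061)·½·1025·1.47²/1000 = 38.93 kPa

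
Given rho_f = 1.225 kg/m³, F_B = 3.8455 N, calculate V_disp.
Formula: F_B = \rho_f g V_{disp}
Substituting knowns: 3.8455 = 1.225·9.81·V_disp
Solving for V_disp: V_disp = 3.8455/(1.225·9.81) = 0.32 m³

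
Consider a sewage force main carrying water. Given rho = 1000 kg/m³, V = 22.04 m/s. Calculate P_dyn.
Formula: P_{dyn} = \frac{1}{2} \rho V^2
P_dyn = 0.5·1000·22.04²/1000 = 242.9 kPa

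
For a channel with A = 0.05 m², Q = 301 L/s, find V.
Formula: Q = A V
Substituting knowns: 301 = 0.05·V·1000
Solving for V: V = (301/1000)/0.05 = 6.02 m/s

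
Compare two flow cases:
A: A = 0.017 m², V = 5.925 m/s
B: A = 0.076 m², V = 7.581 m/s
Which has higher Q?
Q(A) = 100.7 L/s, Q(B) = 576.2 L/s. Answer: B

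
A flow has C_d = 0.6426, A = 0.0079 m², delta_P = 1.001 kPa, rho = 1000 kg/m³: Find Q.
Formula: Q = C_d A \sqrt{\frac{2 \Delta P}{\rho}}
Q = 0.6426·0.0079·√(2·(1.001·1000)/1000)·1000 = 7.183 L/s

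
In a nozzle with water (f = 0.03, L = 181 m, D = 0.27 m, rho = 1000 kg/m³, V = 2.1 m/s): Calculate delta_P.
Formula: \Delta P = f \frac{L}{D} \frac{\rho V^2}{2}
delta_P = 0.03·(181/0.27)·0.5·1000·2.1²/1000 = 44.34 kPa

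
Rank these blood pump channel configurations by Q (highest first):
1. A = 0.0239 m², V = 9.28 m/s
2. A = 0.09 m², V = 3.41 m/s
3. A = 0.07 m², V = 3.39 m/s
Case 1: Q = 221.8 L/s
Case 2: Q = 306.9 L/s
Case 3: Q = 237.3 L/s
Ranking (highest first): 2, 3, 1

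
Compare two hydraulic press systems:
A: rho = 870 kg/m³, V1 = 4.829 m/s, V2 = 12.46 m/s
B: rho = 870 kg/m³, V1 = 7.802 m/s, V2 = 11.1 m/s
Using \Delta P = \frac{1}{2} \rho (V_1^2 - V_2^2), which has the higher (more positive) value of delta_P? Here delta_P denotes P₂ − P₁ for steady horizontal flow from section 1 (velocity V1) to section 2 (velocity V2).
delta_P(A) = -57.39 kPa, delta_P(B) = -27.12 kPa. Answer: B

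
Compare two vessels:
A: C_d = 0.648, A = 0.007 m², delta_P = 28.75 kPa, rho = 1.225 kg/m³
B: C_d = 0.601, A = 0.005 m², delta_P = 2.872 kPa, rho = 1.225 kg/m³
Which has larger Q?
Q(A) = 982.7 L/s, Q(B) = 205.8 L/s. Answer: A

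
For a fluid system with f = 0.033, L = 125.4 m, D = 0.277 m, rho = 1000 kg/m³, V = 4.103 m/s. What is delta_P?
Formula: \Delta P = f \frac{L}{D} \frac{\rho V^2}{2}
delta_P = 0.033·(125.4/0.277)·0.5·1000·4.103²/1000 = 125.7 kPa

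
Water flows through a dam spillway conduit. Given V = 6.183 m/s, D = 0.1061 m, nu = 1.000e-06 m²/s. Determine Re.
Formula: Re = \frac{V D}{\nu}
Re = 6.183·0.1061/1.000e-06 = 656016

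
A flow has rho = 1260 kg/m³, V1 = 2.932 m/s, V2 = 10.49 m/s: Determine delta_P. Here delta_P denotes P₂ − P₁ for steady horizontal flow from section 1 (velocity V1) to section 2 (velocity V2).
Formula: \Delta P = \frac{1}{2} \rho (V_1^2 - V_2^2)
delta_P = 0.5·1260·(2.932² − 10.49²)/1000 = -63.91 kPa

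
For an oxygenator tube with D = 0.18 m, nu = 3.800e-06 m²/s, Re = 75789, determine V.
Formula: Re = \frac{V D}{\nu}
Substituting knowns: 75789 = V·0.18/3.800e-06
Solving for V: V = 75789·3.800e-06/0.18 = 1.6 m/s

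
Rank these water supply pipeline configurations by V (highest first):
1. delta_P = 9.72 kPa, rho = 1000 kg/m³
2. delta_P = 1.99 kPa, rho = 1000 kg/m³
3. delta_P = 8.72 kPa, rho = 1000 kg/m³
Case 1: V = 4.409 m/s
Case 2: V = 1.995 m/s
Case 3: V = 4.176 m/s
Ranking (highest first): 1, 3, 2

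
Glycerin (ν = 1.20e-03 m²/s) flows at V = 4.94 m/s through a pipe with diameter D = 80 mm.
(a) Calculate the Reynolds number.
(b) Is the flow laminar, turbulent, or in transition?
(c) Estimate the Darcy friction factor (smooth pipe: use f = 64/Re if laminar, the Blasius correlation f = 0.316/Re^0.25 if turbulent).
(a) Re = V·D/ν = 4.94·0.08/1.20e-03 = 329.33
(b) Flow regime: laminar (Re < 2300)
(c) Friction factor: f = 64/Re = 64/329.33 = 0.1943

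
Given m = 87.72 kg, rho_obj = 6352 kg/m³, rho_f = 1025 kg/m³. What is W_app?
Formula: W_{app} = mg\left(1 - \frac{\rho_f}{\rho_{obj}}\right)
W_app = 87.72·9.81·(1 − 1025/6352) = 721.7 N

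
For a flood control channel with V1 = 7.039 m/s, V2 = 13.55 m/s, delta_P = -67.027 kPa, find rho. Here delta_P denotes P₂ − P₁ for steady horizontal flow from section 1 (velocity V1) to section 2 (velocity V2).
Formula: \Delta P = \frac{1}{2} \rho (V_1^2 - V_2^2)
Substituting knowns: -67.027 = 0.5·rho·(7.039² − 13.55²)/1000
Solving for rho: rho = 2·(-67.027·1000)/(7.039² − 13.55²) = 1000 kg/m³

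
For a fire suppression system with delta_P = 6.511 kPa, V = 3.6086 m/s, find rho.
Formula: V = \sqrt{\frac{2 \Delta P}{\rho}}
Substituting knowns: 3.6086 = √(2·(6.511·1000)/rho)
Solving for rho: rho = 2·(6.511·1000)/3.6086² = 1000 kg/m³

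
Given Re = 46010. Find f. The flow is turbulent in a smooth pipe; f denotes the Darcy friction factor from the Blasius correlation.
Formula: f = \frac{0.316}{Re^{0.25}}
f = 0.316/46010^0.25 = 0.02158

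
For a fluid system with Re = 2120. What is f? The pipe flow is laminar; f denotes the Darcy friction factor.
Formula: f = \frac{64}{Re}
f = 64/2120 = 0.03019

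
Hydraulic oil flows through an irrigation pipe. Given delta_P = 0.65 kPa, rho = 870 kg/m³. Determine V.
Formula: V = \sqrt{\frac{2 \Delta P}{\rho}}
V = √(2·(0.65·1000)/870) = 1.222 m/s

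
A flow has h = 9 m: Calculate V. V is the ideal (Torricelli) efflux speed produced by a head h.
Formula: V = \sqrt{2 g h}
V = √(2·9.81·9) = 13.29 m/s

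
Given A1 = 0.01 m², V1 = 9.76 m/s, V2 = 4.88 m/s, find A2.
Formula: V_2 = \frac{A_1 V_1}{A_2}
Substituting knowns: 4.88 = 0.01·9.76/A2
Solving for A2: A2 = 0.01·9.76/4.88 = 0.02 m²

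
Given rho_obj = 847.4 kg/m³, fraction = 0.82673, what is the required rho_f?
Formula: f_{sub} = \frac{\rho_{obj}}{\rho_f}
Substituting knowns: 0.82673 = 847.4/rho_f
Solving for rho_f: rho_f = 847.4/0.82673 = 1025 kg/m³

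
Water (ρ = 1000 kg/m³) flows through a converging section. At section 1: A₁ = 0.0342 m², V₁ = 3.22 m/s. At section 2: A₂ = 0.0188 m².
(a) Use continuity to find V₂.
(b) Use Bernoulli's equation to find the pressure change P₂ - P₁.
(a) Continuity: A₁V₁=A₂V₂ -> V₂=A₁V₁/A₂=0.0342*3.22/0.0188=5.86 m/s
(b) Bernoulli: P₂-P₁=0.5*rho*(V₁^2-V₂^2)/1000=0.5*1000*(3.22^2-5.86^2)/1000=-11.99 kPa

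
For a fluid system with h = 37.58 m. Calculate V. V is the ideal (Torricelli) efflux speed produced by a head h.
Formula: V = \sqrt{2 g h}
V = √(2·9.81·37.58) = 27.15 m/s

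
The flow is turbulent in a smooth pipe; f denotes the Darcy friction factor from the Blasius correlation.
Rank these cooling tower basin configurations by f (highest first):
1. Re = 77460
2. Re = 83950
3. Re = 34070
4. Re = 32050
Case 1: f = 0.01894
Case 2: f = 0.01856
Case 3: f = 0.02326
Case 4: f = 0.02362
Ranking (highest first): 4, 3, 1, 2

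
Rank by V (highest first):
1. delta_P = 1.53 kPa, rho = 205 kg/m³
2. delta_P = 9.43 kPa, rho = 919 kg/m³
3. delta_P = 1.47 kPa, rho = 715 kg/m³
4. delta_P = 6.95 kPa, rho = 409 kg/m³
Case 1: V = 3.864 m/s
Case 2: V = 4.53 m/s
Case 3: V = 2.028 m/s
Case 4: V = 5.83 m/s
Ranking (highest first): 4, 2, 1, 3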